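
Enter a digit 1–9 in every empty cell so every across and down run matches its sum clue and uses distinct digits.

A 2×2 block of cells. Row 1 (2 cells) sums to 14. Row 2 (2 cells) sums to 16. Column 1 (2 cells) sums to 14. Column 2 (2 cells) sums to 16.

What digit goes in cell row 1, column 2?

9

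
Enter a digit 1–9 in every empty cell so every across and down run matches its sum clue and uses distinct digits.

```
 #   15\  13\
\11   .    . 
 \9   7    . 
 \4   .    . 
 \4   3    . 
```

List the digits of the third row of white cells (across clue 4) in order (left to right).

1 3

4 in 2 cells must be {1,3}.
R1C1 = 4: the only remaining digit allowed by both the 11 across and the 15 down.
R1C2 = 11 − 4 = 7 completes the 11 across.
R2C2 = 9 − 7 = 2 completes the 9 across.
R3C1 = 15 − 14 = 1 completes the 15 down.
R3C2 = 4 − 1 = 3 completes the 4 across.
R4C2 = 4 − 3 = 1 completes the 4 across.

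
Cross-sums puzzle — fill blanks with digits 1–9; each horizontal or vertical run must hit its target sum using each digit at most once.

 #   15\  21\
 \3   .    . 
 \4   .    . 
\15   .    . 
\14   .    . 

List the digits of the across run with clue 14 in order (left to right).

3 in 2 cells must be {1,2}; 4 in 2 cells must be {1,3}.
Nothing is forced directly, so branch on R2C2, whose candidates are 1 or 3. If R2C2 = 1: then R1C2 would have to be in {1,2} for the 3 across but in {3,4,5,6,7,8,9} for the 21 down — contradiction. So R2C2 = 3.
R2C1 = 4 − 3 = 1 completes the 4 across.
Given what's placed, R1C1 must be 2 to fit the 3 across and 15 down.
R1C2 = 3 − 2 = 1 completes the 3 across.
No cell is forced outright now. R3C2 can only be 8 or 9 (the digits allowed by both its 15 across and its 21 down). If R3C2 = 9: then R3C1 would have to be in {6} for the 15 across but in {3,4,5,7,8,9} for the 15 down — contradiction. So R3C2 = 8.
R3C1 = 15 − 8 = 7 completes the 15 across.
R4C1 = 15 − 10 = 5 completes the 15 down.
R4C2 = 14 − 5 = 9 completes the 14 across.

5, 9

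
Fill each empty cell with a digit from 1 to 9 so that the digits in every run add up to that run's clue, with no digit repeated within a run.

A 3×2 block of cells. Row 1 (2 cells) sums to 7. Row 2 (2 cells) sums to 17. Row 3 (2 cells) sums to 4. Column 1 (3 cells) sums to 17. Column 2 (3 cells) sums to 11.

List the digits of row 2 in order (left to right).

9, 8

17 in 2 cells must be {8,9}; 4 in 2 cells must be {1,3}.
The 17 across and the 11 down share only 8, so (2,2) = 8.
Given what's placed, (3,2) must be 1 to fit the 4 across and 11 down.
(1,2) = 11 − 9 = 2 completes the 11 down.
(2,1) = 17 − 8 = 9 completes the 17 across.
(3,1) = 4 − 1 = 3 completes the 4 across.
(1,1) = 7 − 2 = 5 completes the 7 across.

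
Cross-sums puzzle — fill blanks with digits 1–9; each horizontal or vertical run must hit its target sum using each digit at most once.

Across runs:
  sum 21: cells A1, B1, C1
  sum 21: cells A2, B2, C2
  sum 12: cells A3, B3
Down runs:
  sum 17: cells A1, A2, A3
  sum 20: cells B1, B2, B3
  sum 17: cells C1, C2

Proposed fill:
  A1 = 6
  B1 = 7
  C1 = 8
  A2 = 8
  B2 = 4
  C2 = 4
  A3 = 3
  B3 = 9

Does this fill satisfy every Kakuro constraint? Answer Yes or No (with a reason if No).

No — the across run A2–C2 sums to 16, not 21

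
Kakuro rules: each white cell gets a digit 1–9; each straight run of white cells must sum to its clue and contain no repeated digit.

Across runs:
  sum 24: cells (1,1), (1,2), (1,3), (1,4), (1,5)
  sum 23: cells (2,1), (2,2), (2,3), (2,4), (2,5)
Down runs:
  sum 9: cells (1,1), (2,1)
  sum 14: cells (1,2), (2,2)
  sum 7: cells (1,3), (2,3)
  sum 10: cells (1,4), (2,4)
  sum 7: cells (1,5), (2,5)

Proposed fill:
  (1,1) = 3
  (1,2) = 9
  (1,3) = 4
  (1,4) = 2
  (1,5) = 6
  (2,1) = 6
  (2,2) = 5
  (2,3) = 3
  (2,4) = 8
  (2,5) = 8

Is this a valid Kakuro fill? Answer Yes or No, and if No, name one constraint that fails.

No — the across run (2,1)–(2,5) sums to 30, not 23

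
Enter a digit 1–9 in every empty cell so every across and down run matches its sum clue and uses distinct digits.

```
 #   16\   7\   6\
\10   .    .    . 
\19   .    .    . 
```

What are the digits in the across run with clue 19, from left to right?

9, 6, 4

16 in 2 cells must be {7,9}.
The 10 across and the 16 down share only 7, so R1C1 = 7.
R2C1 = 16 − 7 = 9 completes the 16 down.
Nothing is forced directly, so branch on R2C3, whose candidates are 2 or 4. If R2C3 = 2: then R1C3 would have to be in {1,2} for the 10 across but in {4} for the 6 down — contradiction. So R2C3 = 4.
R1C3 = 6 − 4 = 2 completes the 6 down.
R2C2 = 19 − 13 = 6 completes the 19 across.
R1C2 = 10 − 9 = 1 completes the 10 across.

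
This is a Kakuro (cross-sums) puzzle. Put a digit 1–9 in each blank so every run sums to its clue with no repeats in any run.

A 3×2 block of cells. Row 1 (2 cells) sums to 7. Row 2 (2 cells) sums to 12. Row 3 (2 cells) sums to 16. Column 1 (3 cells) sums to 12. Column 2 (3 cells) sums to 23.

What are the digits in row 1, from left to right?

1, 6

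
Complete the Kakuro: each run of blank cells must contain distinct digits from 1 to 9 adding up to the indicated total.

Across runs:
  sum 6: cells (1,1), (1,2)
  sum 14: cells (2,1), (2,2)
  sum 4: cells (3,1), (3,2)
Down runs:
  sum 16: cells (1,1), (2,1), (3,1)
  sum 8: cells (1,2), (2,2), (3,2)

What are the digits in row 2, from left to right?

4 in 2 cells must be {1,3}.
The 14 across and the 8 down share only 5, so (2,2) = 5.
Given what's placed, (3,2) must be 1 to fit the 4 across and 8 down.
(1,2) = 8 − 6 = 2 completes the 8 down.
(2,1) = 14 − 5 = 9 completes the 14 across.
(3,1) = 4 − 1 = 3 completes the 4 across.
(1,1) = 6 − 2 = 4 completes the 6 across.

9 5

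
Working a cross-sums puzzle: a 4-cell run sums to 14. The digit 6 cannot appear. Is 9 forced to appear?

Counterexample: {1,2,3,8} sums to 14 under that restriction without using 9.

No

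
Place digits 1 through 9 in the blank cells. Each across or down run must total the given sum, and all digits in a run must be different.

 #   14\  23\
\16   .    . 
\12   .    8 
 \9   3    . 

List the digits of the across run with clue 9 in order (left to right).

3, 6

16 in 2 cells must be {7,9}; 23 in 3 cells must be {6,8,9}.
R1C2 = 9: the only remaining digit allowed by both the 16 across and the 23 down.
R2C1 = 12 − 8 = 4 completes the 12 across.
R3C2 = 9 − 3 = 6 completes the 9 across.
R1C1 = 16 − 9 = 7 completes the 16 across.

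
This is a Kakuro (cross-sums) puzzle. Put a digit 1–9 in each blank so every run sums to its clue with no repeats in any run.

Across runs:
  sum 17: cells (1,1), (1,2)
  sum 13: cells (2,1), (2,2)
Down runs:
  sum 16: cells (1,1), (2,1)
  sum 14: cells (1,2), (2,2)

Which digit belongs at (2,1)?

17 in 2 cells must be {8,9}; 16 in 2 cells must be {7,9}.
The 17 across and the 16 down share only 9, so (1,1) = 9.
(1,2) = 17 − 9 = 8 completes the 17 across.
(2,1) = 16 − 9 = 7 completes the 16 down.
(2,2) = 13 − 7 = 6 completes the 13 across.

7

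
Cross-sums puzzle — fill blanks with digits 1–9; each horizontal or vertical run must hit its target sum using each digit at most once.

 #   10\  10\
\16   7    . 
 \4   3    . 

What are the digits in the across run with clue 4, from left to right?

16 in 2 cells must be {7,9}; 4 in 2 cells must be {1,3}.
R1C2 = 16 − 7 = 9 completes the 16 across.
R2C2 = 4 − 3 = 1 completes the 4 across.

3, 1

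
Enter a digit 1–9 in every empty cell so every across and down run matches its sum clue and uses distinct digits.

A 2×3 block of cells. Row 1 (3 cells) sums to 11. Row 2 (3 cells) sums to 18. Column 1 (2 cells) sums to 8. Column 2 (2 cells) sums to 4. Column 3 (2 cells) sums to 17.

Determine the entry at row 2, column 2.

4 in 2 cells must be {1,3}; 17 in 2 cells must be {8,9}.
The 11 across and the 17 down share only 8, so (1,3) = 8.
(2,3) = 17 − 8 = 9 completes the 17 down.
Given what's placed, (1,2) must be 1 to fit the 11 across and 4 down.
(2,2) = 4 − 1 = 3 completes the 4 down.
(1,1) = 11 − 9 = 2 completes the 11 across.
(2,1) = 18 − 12 = 6 completes the 18 across.

3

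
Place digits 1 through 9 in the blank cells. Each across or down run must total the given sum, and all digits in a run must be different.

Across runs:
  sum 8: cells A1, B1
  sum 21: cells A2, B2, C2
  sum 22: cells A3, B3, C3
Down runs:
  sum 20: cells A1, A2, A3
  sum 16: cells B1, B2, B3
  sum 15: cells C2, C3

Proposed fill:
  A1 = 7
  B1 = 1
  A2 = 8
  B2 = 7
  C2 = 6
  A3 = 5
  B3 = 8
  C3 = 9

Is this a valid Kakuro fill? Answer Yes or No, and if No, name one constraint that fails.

Yes

Across: 7+1=8; 8+7+6=21; 5+8+9=22. Down: 7+8+5=20; 1+7+8=16; 6+9=15. No digit repeats within any run.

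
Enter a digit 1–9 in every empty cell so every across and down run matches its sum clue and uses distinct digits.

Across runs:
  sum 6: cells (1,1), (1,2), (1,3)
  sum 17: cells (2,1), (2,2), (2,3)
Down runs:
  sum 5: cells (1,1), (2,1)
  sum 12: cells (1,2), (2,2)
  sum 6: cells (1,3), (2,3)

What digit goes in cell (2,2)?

9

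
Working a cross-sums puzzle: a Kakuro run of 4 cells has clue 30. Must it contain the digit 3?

No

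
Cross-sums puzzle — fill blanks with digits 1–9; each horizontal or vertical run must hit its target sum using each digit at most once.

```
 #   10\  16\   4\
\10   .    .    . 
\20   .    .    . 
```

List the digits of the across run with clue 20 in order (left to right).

16 in 2 cells must be {7,9}; 4 in 2 cells must be {1,3}.
The 10 across and the 16 down share only 7, so R1C2 = 7.
Given what's placed, R1C3 must be 1 to fit the 10 across and 4 down.
R2C2 = 16 − 7 = 9 completes the 16 down.
R2C3 = 4 − 1 = 3 completes the 4 down.
R1C1 = 10 − 8 = 2 completes the 10 across.
R2C1 = 20 − 12 = 8 completes the 20 across.

8 9 3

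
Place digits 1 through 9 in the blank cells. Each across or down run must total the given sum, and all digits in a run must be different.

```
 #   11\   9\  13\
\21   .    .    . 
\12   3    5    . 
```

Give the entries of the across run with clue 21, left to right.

8, 4, 9

R1C1 = 11 − 3 = 8 completes the 11 down.
R1C2 = 9 − 5 = 4 completes the 9 down.
R1C3 = 21 − 12 = 9 completes the 21 across.
R2C3 = 12 − 8 = 4 completes the 12 across.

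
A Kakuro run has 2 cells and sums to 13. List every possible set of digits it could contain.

{4,9}; {5,8}; {6,7}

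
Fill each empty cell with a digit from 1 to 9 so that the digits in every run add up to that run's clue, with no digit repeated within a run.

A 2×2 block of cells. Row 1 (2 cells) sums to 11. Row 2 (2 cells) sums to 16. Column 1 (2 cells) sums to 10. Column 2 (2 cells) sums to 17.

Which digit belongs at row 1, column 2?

8

16 in 2 cells must be {7,9}; 17 in 2 cells must be {8,9}.
The 16 across and the 17 down share only 9, so (2,2) = 9.
(1,2) = 17 − 9 = 8 completes the 17 down.
(2,1) = 16 − 9 = 7 completes the 16 across.
(1,1) = 11 − 8 = 3 completes the 11 across.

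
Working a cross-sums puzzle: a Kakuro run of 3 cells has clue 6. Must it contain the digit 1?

The only way to make 6 from 3 distinct digits is {1,2,3}, which contains 1.

Yes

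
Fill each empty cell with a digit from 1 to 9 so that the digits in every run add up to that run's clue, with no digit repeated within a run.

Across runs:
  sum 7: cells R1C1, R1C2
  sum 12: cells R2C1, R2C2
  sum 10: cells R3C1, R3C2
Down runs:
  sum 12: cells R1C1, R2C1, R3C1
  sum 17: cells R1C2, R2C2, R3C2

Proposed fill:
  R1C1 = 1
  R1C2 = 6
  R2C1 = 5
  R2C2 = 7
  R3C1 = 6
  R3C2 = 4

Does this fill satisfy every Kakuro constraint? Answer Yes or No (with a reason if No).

Yes

Across: 1+6=7; 5+7=12; 6+4=10. Down: 1+5+6=12; 6+7+4=17. No digit repeats within any run.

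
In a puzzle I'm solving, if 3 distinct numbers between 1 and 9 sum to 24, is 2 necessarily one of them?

No

The only way to make 24 from 3 distinct digits is {7,8,9}, which does not contain 2.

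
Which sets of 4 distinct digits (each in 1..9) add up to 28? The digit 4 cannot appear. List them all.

{5,6,8,9}

4 distinct digits from 1–9 sum between 10 and 30.
Dropping sets that contain 4.
Only one set works: {5,6,8,9}.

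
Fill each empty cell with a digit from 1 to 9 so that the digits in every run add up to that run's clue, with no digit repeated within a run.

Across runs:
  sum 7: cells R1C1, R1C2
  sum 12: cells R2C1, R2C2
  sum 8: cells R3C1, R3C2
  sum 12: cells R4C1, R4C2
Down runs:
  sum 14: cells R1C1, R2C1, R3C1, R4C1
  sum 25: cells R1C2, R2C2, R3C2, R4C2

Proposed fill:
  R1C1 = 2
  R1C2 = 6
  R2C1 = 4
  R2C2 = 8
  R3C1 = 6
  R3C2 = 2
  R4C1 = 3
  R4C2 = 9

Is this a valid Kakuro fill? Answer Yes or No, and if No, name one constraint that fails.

No — the across run R1C1–R1C2 sums to 8, not 7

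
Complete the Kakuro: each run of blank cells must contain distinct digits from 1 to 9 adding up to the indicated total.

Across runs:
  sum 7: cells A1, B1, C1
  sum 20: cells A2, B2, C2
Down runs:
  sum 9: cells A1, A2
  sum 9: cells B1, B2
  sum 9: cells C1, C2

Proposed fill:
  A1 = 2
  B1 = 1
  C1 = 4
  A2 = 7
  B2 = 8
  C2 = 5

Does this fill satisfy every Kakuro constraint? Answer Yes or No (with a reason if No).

Yes

Across: 2+1+4=7; 7+8+5=20. Down: 2+7=9; 1+8=9; 4+5=9. No digit repeats within any run.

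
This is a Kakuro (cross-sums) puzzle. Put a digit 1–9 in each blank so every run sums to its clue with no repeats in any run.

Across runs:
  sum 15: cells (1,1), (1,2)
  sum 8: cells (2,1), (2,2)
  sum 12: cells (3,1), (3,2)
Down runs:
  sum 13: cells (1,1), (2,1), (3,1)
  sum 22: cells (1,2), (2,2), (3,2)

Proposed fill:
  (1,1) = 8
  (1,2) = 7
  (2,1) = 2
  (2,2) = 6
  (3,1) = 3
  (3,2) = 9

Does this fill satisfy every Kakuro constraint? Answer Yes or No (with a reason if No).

Across: 8+7=15; 2+6=8; 3+9=12. Down: 8+2+3=13; 7+6+9=22. No digit repeats within any run.

Yes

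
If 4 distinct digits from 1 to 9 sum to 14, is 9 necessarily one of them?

Counterexample: {1,2,3,8} sums to 14 without using 9.

No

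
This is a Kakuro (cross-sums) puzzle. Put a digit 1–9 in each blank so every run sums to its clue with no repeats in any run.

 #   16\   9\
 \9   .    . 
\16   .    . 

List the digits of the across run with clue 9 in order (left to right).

16 in 2 cells must be {7,9}.
The 9 across and the 16 down share only 7, so R1C1 = 7.
R1C2 = 9 − 7 = 2 completes the 9 across.
R2C1 = 16 − 7 = 9 completes the 16 down.
R2C2 = 16 − 9 = 7 completes the 16 across.

7, 2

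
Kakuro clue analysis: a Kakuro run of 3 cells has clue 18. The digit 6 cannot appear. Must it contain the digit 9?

No

Counterexample: {3,7,8} sums to 18 under that restriction without using 9.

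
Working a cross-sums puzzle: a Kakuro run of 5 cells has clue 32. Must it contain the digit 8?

Every partition of 32 into 5 distinct digits includes 8: {2,6,7,8,9}, {3,5,7,8,9}, {4,5,6,8,9}.

Yes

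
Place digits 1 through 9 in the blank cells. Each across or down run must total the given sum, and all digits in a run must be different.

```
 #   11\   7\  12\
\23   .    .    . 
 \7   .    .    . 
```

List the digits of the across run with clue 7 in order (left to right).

23 in 3 cells must be {6,8,9}; 7 in 3 cells must be {1,2,4}.
The 23 across and the 7 down share only 6, so R1C2 = 6.
R2C2 = 7 − 6 = 1 completes the 7 down.
Given what's placed, R2C3 must be 4 to fit the 7 across and 12 down.
R1C3 = 12 − 4 = 8 completes the 12 down.
R2C1 = 7 − 5 = 2 completes the 7 across.
R1C1 = 23 − 14 = 9 completes the 23 across.

2, 1, 4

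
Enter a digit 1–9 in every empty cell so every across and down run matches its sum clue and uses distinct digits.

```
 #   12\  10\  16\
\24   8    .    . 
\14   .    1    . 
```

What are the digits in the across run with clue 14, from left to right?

24 in 3 cells must be {7,8,9}; 16 in 2 cells must be {7,9}.
R1C2 = 10 − 1 = 9 completes the 10 down.
R1C3 = 24 − 17 = 7 completes the 24 across.
R2C1 = 12 − 8 = 4 completes the 12 down.
R2C3 = 14 − 5 = 9 completes the 14 across.

4, 1, 9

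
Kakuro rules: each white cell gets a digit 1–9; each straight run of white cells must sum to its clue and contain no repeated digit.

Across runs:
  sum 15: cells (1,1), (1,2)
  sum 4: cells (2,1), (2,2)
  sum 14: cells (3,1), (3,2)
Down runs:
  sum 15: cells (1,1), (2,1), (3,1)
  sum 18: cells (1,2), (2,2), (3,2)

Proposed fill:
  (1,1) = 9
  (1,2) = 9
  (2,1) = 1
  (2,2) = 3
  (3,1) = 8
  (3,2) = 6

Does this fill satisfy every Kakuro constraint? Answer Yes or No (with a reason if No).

No — the across run (1,1)–(1,2) sums to 18, not 15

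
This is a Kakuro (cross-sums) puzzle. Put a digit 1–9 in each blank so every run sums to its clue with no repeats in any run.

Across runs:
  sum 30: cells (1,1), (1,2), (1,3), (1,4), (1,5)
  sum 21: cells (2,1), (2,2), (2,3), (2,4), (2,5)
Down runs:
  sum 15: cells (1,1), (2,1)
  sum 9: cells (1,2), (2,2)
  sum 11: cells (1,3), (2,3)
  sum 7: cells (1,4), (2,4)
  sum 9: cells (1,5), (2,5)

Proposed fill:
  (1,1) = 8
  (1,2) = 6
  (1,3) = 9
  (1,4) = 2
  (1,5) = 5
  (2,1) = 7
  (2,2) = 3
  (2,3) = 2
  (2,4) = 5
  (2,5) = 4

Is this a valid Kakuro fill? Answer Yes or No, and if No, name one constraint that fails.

Across: 8+6+9+2+5=30; 7+3+2+5+4=21. Down: 8+7=15; 6+3=9; 9+2=11; 2+5=7; 5+4=9. No digit repeats within any run.

Yes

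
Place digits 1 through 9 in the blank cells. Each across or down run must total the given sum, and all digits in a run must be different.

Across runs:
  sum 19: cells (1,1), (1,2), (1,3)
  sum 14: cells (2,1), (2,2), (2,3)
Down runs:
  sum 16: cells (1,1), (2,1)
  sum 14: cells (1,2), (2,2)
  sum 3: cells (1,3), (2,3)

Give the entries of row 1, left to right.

16 in 2 cells must be {7,9}; 3 in 2 cells must be {1,2}.
The 19 across and the 3 down share only 2, so (1,3) = 2.
(2,3) = 3 − 2 = 1 completes the 3 down.
Given what's placed, (1,1) must be 9 to fit the 19 across and 16 down.
(1,2) = 19 − 11 = 8 completes the 19 across.
(2,1) = 16 − 9 = 7 completes the 16 down.
(2,2) = 14 − 8 = 6 completes the 14 across.

9, 8, 2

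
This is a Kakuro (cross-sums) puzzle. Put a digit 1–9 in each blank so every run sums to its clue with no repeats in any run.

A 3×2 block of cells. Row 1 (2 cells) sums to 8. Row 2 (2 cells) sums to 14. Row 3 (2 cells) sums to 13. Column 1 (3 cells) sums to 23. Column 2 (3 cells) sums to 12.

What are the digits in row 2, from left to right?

23 in 3 cells must be {6,8,9}.
The 8 across and the 23 down share only 6, so (1,1) = 6.
(1,2) = 8 − 6 = 2 completes the 8 across.
Nothing is forced directly, so branch on (2,1), whose candidates are 8 or 9. If (2,1) = 9: then (2,2) would have to be in {5} for the 14 across but in {1,3,4,6,7,9} for the 12 down — contradiction. So (2,1) = 8.
(2,2) = 14 − 8 = 6 completes the 14 across.
(3,1) = 23 − 14 = 9 completes the 23 down.
(3,2) = 13 − 9 = 4 completes the 13 across.

8, 6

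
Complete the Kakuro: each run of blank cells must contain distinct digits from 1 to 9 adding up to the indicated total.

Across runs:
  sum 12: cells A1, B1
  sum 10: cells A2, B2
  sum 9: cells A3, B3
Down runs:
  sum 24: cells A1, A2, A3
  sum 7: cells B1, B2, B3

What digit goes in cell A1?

24 in 3 cells must be {7,8,9}; 7 in 3 cells must be {1,2,4}.
The 12 across and the 7 down share only 4, so B1 = 4.
A1 = 12 − 4 = 8 completes the 12 across.
Given what's placed, A3 must be 7 to fit the 9 across and 24 down.
B3 = 9 − 7 = 2 completes the 9 across.
A2 = 24 − 15 = 9 completes the 24 down.
B2 = 10 − 9 = 1 completes the 10 across.

8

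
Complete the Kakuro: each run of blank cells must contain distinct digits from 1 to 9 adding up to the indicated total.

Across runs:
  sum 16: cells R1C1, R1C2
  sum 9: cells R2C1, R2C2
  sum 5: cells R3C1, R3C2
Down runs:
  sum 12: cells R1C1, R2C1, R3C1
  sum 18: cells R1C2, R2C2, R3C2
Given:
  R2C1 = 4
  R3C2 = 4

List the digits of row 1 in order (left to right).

7 9

16 in 2 cells must be {7,9}.
Given what's placed, R1C1 must be 7 to fit the 16 across and 12 down.
R1C2 = 16 − 7 = 9 completes the 16 across.
R2C2 = 9 − 4 = 5 completes the 9 across.
R3C1 = 5 − 4 = 1 completes the 5 across.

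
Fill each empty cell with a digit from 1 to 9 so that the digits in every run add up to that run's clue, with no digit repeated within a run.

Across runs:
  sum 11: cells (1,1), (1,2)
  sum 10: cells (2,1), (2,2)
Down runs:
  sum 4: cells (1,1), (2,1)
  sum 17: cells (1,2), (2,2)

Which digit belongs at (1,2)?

8

4 in 2 cells must be {1,3}; 17 in 2 cells must be {8,9}.
The 11 across and the 4 down share only 3, so (1,1) = 3.
(1,2) = 11 − 3 = 8 completes the 11 across.
(2,1) = 4 − 3 = 1 completes the 4 down.
(2,2) = 10 − 1 = 9 completes the 10 across.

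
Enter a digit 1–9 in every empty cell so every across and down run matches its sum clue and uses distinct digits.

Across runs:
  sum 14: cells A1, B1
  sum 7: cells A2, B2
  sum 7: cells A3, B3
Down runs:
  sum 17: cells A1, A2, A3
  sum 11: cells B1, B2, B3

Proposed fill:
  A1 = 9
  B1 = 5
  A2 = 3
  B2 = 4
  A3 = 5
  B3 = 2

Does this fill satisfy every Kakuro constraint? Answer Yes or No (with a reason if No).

Yes

Across: 9+5=14; 3+4=7; 5+2=7. Down: 9+3+5=17; 5+4+2=11. No digit repeats within any run.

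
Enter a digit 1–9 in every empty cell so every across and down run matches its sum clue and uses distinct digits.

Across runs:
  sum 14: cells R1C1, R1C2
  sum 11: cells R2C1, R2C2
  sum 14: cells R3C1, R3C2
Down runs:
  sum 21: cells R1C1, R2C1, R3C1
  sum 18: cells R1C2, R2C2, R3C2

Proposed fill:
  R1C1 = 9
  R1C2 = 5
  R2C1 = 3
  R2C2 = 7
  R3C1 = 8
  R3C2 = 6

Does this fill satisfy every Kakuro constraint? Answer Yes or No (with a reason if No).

No — the across run R2C1–R2C2 sums to 10, not 11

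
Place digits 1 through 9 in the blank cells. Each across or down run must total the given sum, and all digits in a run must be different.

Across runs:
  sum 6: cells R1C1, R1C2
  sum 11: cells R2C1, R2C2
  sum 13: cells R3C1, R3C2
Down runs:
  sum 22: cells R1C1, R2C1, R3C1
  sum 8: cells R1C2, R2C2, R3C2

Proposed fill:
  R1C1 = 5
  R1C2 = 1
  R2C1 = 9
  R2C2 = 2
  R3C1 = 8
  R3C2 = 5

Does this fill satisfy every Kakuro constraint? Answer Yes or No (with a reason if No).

Across: 5+1=6; 9+2=11; 8+5=13. Down: 5+9+8=22; 1+2+5=8. No digit repeats within any run.

Yes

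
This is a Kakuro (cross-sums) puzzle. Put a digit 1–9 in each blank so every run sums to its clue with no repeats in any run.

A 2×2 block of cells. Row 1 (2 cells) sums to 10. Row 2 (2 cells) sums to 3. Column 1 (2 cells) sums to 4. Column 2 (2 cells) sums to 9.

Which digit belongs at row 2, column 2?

2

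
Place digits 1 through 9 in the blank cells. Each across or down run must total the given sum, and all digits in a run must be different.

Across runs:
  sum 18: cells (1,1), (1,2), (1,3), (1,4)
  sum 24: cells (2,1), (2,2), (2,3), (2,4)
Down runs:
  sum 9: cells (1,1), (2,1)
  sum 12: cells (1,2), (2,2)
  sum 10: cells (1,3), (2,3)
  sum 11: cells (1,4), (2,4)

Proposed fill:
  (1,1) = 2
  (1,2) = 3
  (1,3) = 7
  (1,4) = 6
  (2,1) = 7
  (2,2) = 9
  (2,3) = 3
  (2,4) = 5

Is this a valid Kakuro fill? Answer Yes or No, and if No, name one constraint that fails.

Across: 2+3+7+6=18; 7+9+3+5=24. Down: 2+7=9; 3+9=12; 7+3=10; 6+5=11. No digit repeats within any run.

Yes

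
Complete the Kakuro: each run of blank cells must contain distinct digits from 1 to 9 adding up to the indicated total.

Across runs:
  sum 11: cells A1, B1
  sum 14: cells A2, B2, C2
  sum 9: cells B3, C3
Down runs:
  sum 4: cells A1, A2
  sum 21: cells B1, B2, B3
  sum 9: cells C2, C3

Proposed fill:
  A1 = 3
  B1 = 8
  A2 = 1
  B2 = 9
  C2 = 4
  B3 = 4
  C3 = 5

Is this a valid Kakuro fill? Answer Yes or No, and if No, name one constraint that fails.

Across: 3+8=11; 1+9+4=14; 4+5=9. Down: 3+1=4; 8+9+4=21; 4+5=9. No digit repeats within any run.

Yes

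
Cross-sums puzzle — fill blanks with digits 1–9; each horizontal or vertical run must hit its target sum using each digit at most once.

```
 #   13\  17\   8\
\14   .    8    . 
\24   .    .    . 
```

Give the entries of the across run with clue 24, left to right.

8 9 7

24 in 3 cells must be {7,8,9}; 17 in 2 cells must be {8,9}.
R2C2 = 17 − 8 = 9 completes the 17 down.
R2C3 = 7: the only remaining digit allowed by both the 24 across and the 8 down.
R1C3 = 8 − 7 = 1 completes the 8 down.
R2C1 = 24 − 16 = 8 completes the 24 across.
R1C1 = 14 − 9 = 5 completes the 14 across.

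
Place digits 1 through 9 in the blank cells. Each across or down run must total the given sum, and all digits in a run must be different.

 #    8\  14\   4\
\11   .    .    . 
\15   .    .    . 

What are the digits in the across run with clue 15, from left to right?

4 in 2 cells must be {1,3}.
Nothing is forced directly, so branch on R1C2, whose candidates are 5 or 6 or 8. If R1C2 = 5: that forces R1C1 = 2, after which R1C3 would have to be in {4} for the 11 across but in {1,3} for the 4 down — contradiction. If R1C2 = 8: that forces R1C3 = 1, R2C2 = 6, after which R2C3 would have to be in {1,2,4,5,7,8} for the 15 across but in {3} for the 4 down — contradiction. So R1C2 = 6.
R2C2 = 14 − 6 = 8 completes the 14 down.
Nothing is forced directly, so branch on R1C3, whose candidates are 1 or 3. If R1C3 = 1: then R1C1 would have to be in {4} for the 11 across but in {1,2,3,5,6,7} for the 8 down — contradiction. So R1C3 = 3.
R1C1 = 11 − 9 = 2 completes the 11 across.
R2C1 = 8 − 2 = 6 completes the 8 down.
R2C3 = 15 − 14 = 1 completes the 15 across.

6 8 1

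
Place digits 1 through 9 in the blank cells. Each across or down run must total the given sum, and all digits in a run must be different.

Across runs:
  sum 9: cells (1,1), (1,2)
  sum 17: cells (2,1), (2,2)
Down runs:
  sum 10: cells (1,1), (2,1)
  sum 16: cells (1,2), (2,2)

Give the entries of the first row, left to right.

17 in 2 cells must be {8,9}; 16 in 2 cells must be {7,9}.
The 9 across and the 16 down share only 7, so (1,2) = 7.
(2,2) = 16 − 7 = 9 completes the 16 down.
(1,1) = 9 − 7 = 2 completes the 9 across.
(2,1) = 17 − 9 = 8 completes the 17 across.

2, 7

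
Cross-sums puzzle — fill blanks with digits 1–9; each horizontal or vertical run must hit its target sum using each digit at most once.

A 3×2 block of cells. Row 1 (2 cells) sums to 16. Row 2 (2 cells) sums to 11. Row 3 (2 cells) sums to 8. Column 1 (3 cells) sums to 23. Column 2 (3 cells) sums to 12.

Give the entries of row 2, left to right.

16 in 2 cells must be {7,9}; 23 in 3 cells must be {6,8,9}.
The 16 across and the 23 down share only 9, so (1,1) = 9.
(1,2) = 16 − 9 = 7 completes the 16 across.
Given what's placed, (3,1) must be 6 to fit the 8 across and 23 down.
(3,2) = 8 − 6 = 2 completes the 8 across.
(2,1) = 23 − 15 = 8 completes the 23 down.
(2,2) = 11 − 8 = 3 completes the 11 across.

8 3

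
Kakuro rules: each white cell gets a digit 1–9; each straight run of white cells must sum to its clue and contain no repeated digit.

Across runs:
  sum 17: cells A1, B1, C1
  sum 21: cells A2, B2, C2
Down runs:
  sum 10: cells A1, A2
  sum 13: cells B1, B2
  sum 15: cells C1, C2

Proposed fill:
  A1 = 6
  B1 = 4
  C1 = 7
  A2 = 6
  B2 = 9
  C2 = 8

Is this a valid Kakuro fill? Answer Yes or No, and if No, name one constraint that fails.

No — the across run A2–C2 sums to 23, not 21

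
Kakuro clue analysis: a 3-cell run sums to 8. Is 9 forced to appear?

Counterexample: {1,2,5} sums to 8 without using 9.

No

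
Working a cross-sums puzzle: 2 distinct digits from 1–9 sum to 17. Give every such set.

2 distinct digits from 1–9 sum between 3 and 17.
Only one set works: {8,9}.

{8,9}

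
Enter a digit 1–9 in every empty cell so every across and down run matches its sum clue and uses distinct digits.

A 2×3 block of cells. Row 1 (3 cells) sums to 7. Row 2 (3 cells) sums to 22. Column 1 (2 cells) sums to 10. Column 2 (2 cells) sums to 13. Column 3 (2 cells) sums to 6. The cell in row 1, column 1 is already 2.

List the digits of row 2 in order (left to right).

8 9 5

7 in 3 cells must be {1,2,4}.
Given what's placed, (1,2) must be 4 to fit the 7 across and 13 down.
(1,3) = 7 − 6 = 1 completes the 7 across.
(2,1) = 10 − 2 = 8 completes the 10 down.
(2,2) = 13 − 4 = 9 completes the 13 down.
(2,3) = 22 − 17 = 5 completes the 22 across.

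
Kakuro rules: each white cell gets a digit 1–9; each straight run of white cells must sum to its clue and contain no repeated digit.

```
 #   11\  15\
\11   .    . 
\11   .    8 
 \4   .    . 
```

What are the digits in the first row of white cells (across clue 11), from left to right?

4 in 2 cells must be {1,3}.
R2C1 = 11 − 8 = 3 completes the 11 across.
R3C1 = 1: the only remaining digit allowed by both the 4 across and the 11 down.
R3C2 = 4 − 1 = 3 completes the 4 across.
R1C1 = 11 − 4 = 7 completes the 11 down.
R1C2 = 11 − 7 = 4 completes the 11 across.

7, 4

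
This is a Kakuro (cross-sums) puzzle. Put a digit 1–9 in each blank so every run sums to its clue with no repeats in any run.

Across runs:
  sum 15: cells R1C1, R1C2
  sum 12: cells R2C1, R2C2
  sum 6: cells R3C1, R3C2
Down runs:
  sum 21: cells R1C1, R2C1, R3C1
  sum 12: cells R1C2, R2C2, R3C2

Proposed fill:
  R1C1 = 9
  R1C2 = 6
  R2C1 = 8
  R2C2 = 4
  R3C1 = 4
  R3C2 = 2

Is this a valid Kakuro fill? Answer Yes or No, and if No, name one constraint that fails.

Yes

Across: 9+6=15; 8+4=12; 4+2=6. Down: 9+8+4=21; 6+4+2=12. No digit repeats within any run.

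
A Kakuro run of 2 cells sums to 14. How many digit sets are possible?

2

2 distinct digits from 1–9 sum between 3 and 17.
Enumerating: {5,9}, {6,8}.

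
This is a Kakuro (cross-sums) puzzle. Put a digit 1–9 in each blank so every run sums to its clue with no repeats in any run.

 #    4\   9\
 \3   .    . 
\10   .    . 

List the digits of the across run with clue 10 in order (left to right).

3 in 2 cells must be {1,2}; 4 in 2 cells must be {1,3}.
The 3 across and the 4 down share only 1, so R1C1 = 1.
R1C2 = 3 − 1 = 2 completes the 3 across.
R2C1 = 4 − 1 = 3 completes the 4 down.
R2C2 = 10 − 3 = 7 completes the 10 across.

3 7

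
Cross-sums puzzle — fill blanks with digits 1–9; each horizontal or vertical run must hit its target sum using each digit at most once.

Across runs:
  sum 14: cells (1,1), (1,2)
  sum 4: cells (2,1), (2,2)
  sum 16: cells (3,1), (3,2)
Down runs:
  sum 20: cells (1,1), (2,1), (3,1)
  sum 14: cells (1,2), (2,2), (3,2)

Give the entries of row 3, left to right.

4 in 2 cells must be {1,3}; 16 in 2 cells must be {7,9}.
The 4 across and the 20 down share only 3, so (2,1) = 3.
(2,2) = 4 − 3 = 1 completes the 4 across.
Given what's placed, (3,1) must be 9 to fit the 16 across and 20 down.
(3,2) = 16 − 9 = 7 completes the 16 across.
(1,1) = 20 − 12 = 8 completes the 20 down.
(1,2) = 14 − 8 = 6 completes the 14 across.

9, 7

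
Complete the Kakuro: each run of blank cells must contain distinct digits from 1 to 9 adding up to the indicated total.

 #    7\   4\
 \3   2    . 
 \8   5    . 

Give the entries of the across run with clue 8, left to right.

3 in 2 cells must be {1,2}; 4 in 2 cells must be {1,3}.
R1C2 = 3 − 2 = 1 completes the 3 across.
R2C2 = 8 − 5 = 3 completes the 8 across.

5 3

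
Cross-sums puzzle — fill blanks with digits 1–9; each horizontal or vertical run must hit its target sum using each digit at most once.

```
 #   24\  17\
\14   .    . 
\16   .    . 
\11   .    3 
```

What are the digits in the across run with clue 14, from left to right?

9 5

16 in 2 cells must be {7,9}; 24 in 3 cells must be {7,8,9}.
R2C2 = 9: the only remaining digit allowed by both the 16 across and the 17 down.
R3C1 = 11 − 3 = 8 completes the 11 across.
R1C1 = 9: the only remaining digit allowed by both the 14 across and the 24 down.
R1C2 = 14 − 9 = 5 completes the 14 across.
R2C1 = 16 − 9 = 7 completes the 16 across.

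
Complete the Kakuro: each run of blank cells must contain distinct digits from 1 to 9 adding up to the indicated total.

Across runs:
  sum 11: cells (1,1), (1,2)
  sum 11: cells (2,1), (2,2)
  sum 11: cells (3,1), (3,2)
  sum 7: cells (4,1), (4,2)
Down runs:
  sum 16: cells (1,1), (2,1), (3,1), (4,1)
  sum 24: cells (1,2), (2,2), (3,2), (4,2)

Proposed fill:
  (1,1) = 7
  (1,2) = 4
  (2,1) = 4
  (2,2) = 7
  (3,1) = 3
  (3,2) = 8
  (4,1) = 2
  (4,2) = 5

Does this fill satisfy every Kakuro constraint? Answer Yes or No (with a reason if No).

Across: 7+4=11; 4+7=11; 3+8=11; 2+5=7. Down: 7+4+3+2=16; 4+7+8+5=24. No digit repeats within any run.

Yes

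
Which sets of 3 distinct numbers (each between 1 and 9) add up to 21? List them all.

3 distinct digits from 1–9 sum between 6 and 24.

{4,8,9}; {5,7,9}; {6,7,8}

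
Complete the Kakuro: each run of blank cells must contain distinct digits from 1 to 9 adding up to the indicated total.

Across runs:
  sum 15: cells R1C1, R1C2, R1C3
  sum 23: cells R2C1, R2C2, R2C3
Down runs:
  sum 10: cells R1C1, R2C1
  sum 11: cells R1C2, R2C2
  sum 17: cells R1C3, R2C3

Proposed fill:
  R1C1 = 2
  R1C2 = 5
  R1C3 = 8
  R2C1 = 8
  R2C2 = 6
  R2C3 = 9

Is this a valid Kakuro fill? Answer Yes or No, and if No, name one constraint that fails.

Yes

Across: 2+5+8=15; 8+6+9=23. Down: 2+8=10; 5+6=11; 8+9=17. No digit repeats within any run.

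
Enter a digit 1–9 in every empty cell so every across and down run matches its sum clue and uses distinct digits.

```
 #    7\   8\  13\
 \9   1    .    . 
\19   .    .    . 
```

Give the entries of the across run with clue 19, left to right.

6, 5, 8

R2C1 = 7 − 1 = 6 completes the 7 down.
Given what's placed, R2C2 must be 5 to fit the 19 across and 8 down.
R2C3 = 19 − 11 = 8 completes the 19 across.
R1C2 = 8 − 5 = 3 completes the 8 down.
R1C3 = 9 − 4 = 5 completes the 9 across.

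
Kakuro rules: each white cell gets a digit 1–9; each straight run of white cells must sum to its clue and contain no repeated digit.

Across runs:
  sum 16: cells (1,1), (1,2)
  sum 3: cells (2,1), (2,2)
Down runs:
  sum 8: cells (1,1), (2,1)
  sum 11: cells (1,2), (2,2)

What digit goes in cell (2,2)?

2

16 in 2 cells must be {7,9}; 3 in 2 cells must be {1,2}.
The 16 across and the 8 down share only 7, so (1,1) = 7.
(1,2) = 16 − 7 = 9 completes the 16 across.
(2,1) = 8 − 7 = 1 completes the 8 down.
(2,2) = 3 − 1 = 2 completes the 3 across.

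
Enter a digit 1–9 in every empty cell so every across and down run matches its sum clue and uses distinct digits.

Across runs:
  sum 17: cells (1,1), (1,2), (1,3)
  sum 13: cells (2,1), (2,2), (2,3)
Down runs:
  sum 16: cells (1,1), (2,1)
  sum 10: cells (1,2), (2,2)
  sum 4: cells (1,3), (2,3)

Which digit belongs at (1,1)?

7

16 in 2 cells must be {7,9}; 4 in 2 cells must be {1,3}.
Nothing is forced directly, so branch on (1,3), whose candidates are 1 or 3. If (1,3) = 3: that forces (1,1) = 9, after which (1,2) would have to be in {5} for the 17 across but in {1,2,3,4,6,7,8,9} for the 10 down — contradiction. So (1,3) = 1.
(2,3) = 4 − 1 = 3 completes the 4 down.
Given what's placed, (2,1) must be 9 to fit the 13 across and 16 down.
(2,2) = 13 − 12 = 1 completes the 13 across.
(1,1) = 16 − 9 = 7 completes the 16 down.
(1,2) = 17 − 8 = 9 completes the 17 across.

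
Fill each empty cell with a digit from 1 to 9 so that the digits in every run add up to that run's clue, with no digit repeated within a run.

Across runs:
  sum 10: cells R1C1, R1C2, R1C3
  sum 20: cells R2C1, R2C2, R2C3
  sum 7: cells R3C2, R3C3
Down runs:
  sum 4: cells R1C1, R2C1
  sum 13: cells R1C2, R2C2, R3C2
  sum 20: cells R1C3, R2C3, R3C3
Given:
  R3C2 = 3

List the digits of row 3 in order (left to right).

3 4

4 in 2 cells must be {1,3}.
Intersecting the 20 across with the 4 down forces R2C1 = 3.
R3C3 = 7 − 3 = 4 completes the 7 across.
R1C1 = 4 − 3 = 1 completes the 4 down.
R1C3 = 7: the only remaining digit allowed by both the 10 across and the 20 down.
R2C3 = 20 − 11 = 9 completes the 20 down.
R1C2 = 10 − 8 = 2 completes the 10 across.
R2C2 = 20 − 12 = 8 completes the 20 across.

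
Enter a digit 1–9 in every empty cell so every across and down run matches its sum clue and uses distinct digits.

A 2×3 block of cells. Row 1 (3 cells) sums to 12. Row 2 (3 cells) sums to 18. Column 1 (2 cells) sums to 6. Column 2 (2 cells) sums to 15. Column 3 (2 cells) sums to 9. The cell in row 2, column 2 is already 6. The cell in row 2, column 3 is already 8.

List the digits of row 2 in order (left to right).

4, 6, 8

(1,2) = 15 − 6 = 9 completes the 15 down.
(1,3) = 9 − 8 = 1 completes the 9 down.
(2,1) = 18 − 14 = 4 completes the 18 across.
(1,1) = 12 − 10 = 2 completes the 12 across.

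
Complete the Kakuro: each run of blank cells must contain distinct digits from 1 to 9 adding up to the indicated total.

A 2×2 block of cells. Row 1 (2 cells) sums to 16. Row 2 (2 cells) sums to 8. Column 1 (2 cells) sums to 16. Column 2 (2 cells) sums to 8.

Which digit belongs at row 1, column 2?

16 in 2 cells must be {7,9}.
The 16 across and the 8 down share only 7, so (1,2) = 7.
The 8 across and the 16 down share only 7, so (2,1) = 7.
(2,2) = 8 − 7 = 1 completes the 8 across.
(1,1) = 16 − 7 = 9 completes the 16 across.

7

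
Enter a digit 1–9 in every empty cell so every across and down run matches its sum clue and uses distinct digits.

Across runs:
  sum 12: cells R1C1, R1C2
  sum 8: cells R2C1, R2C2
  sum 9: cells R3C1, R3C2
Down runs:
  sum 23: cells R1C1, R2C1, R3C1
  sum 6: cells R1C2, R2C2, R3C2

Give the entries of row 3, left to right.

8 1

23 in 3 cells must be {6,8,9}; 6 in 3 cells must be {1,2,3}.
The 12 across and the 6 down share only 3, so R1C2 = 3.
The 8 across and the 23 down share only 6, so R2C1 = 6.
R2C2 = 8 − 6 = 2 completes the 8 across.
R3C1 = 8: the only remaining digit allowed by both the 9 across and the 23 down.
R3C2 = 9 − 8 = 1 completes the 9 across.
R1C1 = 12 − 3 = 9 completes the 12 across.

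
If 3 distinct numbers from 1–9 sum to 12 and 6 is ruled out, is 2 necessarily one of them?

Counterexample: {1,3,8} sums to 12 under that restriction without using 2.

No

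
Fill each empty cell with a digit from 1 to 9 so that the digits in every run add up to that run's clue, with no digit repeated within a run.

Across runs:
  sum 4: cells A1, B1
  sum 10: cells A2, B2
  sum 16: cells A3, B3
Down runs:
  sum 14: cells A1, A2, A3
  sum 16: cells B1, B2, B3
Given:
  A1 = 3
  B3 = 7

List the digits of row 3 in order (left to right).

4 in 2 cells must be {1,3}; 16 in 2 cells must be {7,9}.
B1 = 4 − 3 = 1 completes the 4 across.
B2 = 16 − 8 = 8 completes the 16 down.
A3 = 16 − 7 = 9 completes the 16 across.
A2 = 10 − 8 = 2 completes the 10 across.

9 7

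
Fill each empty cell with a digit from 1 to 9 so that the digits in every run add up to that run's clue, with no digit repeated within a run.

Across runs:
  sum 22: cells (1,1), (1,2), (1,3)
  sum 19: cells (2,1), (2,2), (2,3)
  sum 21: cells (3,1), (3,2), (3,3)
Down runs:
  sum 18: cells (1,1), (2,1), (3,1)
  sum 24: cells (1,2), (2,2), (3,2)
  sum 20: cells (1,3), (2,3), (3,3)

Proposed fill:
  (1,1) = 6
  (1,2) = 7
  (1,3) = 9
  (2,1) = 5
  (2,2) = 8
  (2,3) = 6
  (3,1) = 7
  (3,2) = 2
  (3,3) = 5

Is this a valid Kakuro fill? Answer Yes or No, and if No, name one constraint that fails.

No — the down run (1,2)–(3,2) sums to 17, not 24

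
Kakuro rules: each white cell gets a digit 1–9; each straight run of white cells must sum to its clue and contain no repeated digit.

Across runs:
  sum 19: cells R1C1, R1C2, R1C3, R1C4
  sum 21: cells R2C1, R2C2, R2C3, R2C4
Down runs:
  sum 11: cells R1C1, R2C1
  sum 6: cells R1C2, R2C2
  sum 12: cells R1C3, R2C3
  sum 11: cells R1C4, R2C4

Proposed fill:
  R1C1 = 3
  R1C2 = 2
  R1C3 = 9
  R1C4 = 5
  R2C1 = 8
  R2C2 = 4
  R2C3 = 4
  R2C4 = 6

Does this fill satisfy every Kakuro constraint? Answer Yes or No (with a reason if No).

No — the down run R1C3–R2C3 sums to 13, not 12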